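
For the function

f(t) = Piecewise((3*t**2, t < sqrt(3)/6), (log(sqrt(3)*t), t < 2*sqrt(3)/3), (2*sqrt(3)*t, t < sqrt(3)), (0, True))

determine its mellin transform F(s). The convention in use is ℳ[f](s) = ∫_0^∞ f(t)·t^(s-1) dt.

back out the power substitution: 3*t on [0, 1/12); log(sqrt(3)*sqrt(t)) on [1/12, 4/3); 2*sqrt(3)*sqrt(t) on [4/3, 3)
peel off the common scale on t: t on [0, 1/4); log(sqrt(t)) on [1/4, 4); 2*sqrt(t) on [4, 9)
undo the power substitution: t**2 on [0, 1/2); log(t) on [1/2, 2); 2*t on [2, 3)
treat the 3 regions marked off by sqrt(3)/6, 2*sqrt(3)/3 separately and sum
over [0, sqrt(3)/6), the kernel integral of 3*t**2 enters the sum
the [sqrt(3)/6, 2*sqrt(3)/3) slice contributes ∫ log(sqrt(3)*t)·t^(s-1) dt
between 2*sqrt(3)/3 and sqrt(3) the integrand is 2*sqrt(3)*t·t^(s-1)

(-16*2**(2*s)*s**2*(s + 2) + 4*2**(2*s)*s*(s + 1)*(s + 2)*log(2) - 4*2**(2*s)*(s + 1)*(s + 2) + 24*6**s*s**2*(s + 2) + s**2*(s + 1) + 4*s*(s + 1)*(s + 2)*log(2) + (s + 2)*(4*s + 4))/(4*2**s*3**(s/2)*s**2*(s + 1)*(s + 2))
  Re(s) > -2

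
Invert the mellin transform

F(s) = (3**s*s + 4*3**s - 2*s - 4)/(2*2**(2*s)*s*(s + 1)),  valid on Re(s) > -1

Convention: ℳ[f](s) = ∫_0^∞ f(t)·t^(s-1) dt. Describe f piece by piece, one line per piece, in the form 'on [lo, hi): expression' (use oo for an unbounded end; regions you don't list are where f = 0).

on [0, 1/4): 2*t
on [1/4, 3/4): 2 - 2*t

undo the common scale on t: t on [0, 1/2); 2 - t on [1/2, 3/2)
slice at 1/4, transform all 2 pieces, and sum them
piece [0, 1/4): integrate 2*t against the kernel
∫ over [1/4, 3/4) of (2 - 2*t)·t^(s-1) joins the sum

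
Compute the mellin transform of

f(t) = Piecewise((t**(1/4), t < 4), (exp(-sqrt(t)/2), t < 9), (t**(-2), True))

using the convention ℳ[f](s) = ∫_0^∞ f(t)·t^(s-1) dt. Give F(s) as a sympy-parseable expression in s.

(162*2**(2*s)*(s - 2)*(4*s + 1)*uppergamma(2*s, 1) - 162*2**(2*s)*(s - 2)*(4*s + 1)*uppergamma(2*s, 3/2) + 324*2**(2*s + 1/2)*(s - 2) - 9**s*(4*s + 1))/(81*(s - 2)*(4*s + 1))
  -1/4 < Re(s) < 2

invert the power substitution to get sqrt(t) on [0, 2); exp(-t/2) on [2, 3); t**(-4) on [3, ∞)
breakpoints 4, 9: one integral from each of the 3 segments
over [0, 4), the kernel integral of t**(1/4) enters the sum
segment 4 to 9 holds exp(-sqrt(t)/2); add its integral
on [9, ∞): add ∫ t**(-2)·t^(s-1) dt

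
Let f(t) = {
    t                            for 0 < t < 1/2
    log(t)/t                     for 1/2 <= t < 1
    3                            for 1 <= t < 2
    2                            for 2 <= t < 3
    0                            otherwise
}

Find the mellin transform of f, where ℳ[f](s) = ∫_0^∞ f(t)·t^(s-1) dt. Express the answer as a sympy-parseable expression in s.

the 4 pieces separated at 1/2, 1, 2 each add one integral
over [0, 1/2), the kernel integral of t enters the sum
∫ over [1/2, 1) of log(t)/t·t^(s-1) joins the sum
∫ over [1, 2) of 3·t^(s-1) joins the sum
on [2, 3) integrate f = 2 against the kernel

(2*2**(2*s)*(s + 1)*(s**2 - 2*s + 1) - 2*2**s*s*(s + 1) - 6*2**s*(s + 1)*(s**2 - 2*s + 1) + 4*6**s*(s + 1)*(s**2 - 2*s + 1) + 4*s**2*(s + 1)*log(2) - 4*s*(s + 1)*log(2) + 4*s*(s + 1) + s*(s**2 - 2*s + 1))/(2*2**s*s*(s + 1)*(s**2 - 2*s + 1))
  Re(s) > -1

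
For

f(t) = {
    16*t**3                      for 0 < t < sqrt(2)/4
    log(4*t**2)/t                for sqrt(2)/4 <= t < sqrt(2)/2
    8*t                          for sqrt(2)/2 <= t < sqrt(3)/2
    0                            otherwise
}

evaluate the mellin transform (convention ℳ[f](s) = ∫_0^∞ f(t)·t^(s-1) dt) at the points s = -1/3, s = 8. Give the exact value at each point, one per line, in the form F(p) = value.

undo the shared t-power: 16*t**4 on [0, sqrt(2)/4); log(4*t**2) on [sqrt(2)/4, sqrt(2)/2); 8*t**2 on [sqrt(2)/2, sqrt(3)/2)
remove the common scale on t first: t**4 on [0, sqrt(2)/2); log(t**2) on [sqrt(2)/2, sqrt(2)); 2*t**2 on [sqrt(2), sqrt(3))
remove the power substitution first: t**2 on [0, 1/2); log(t) on [1/2, 2); 2*t on [2, 3)
the 3 pieces separated at sqrt(2)/4, sqrt(2)/2 each add one integral
the [0, sqrt(2)/4) slice contributes ∫ 16*t**3·t^(s-1) dt
∫ over [sqrt(2)/4, sqrt(2)/2) of log(4*t**2)/t·t^(s-1) joins the sum
[sqrt(2)/2, sqrt(3)/2) adds the kernel integral of 8*t

F(-1/3) = -57*2**(2/3)/8 - log(2**(3*2**(2/3)/4 + 3)) + 39/8 + 6*6**(1/3)
F(8) = sqrt(2)*(-1204015 + 357588*log(2) + 2794176*sqrt(6))/39739392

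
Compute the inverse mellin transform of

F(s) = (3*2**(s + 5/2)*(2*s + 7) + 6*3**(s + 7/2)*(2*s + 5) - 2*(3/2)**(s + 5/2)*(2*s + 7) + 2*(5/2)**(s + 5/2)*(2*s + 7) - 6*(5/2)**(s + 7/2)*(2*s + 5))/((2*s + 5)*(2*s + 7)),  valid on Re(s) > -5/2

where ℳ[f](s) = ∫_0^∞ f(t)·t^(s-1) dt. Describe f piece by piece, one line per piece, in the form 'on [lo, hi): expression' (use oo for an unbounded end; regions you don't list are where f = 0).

on [0, 3/2): 3*t**(5/2)/2
on [3/2, 2): 5*t**(5/2)/2
on [2, 5/2): t**(5/2)
on [5/2, 3): 3*t**(7/2)

split f at 3/2, 2, 5/2: ℳ[f](s) collects 4 kernel integrals
segment 0 to 3/2 holds 3*t**(5/2)/2; add its integral
for t in [3/2, 2): the term is ∫ 5*t**(5/2)/2·t^(s-1)
∫ over [2, 5/2) of t**(5/2)·t^(s-1) joins the sum
over [5/2, 3), the kernel integral of 3*t**(7/2) enters the sum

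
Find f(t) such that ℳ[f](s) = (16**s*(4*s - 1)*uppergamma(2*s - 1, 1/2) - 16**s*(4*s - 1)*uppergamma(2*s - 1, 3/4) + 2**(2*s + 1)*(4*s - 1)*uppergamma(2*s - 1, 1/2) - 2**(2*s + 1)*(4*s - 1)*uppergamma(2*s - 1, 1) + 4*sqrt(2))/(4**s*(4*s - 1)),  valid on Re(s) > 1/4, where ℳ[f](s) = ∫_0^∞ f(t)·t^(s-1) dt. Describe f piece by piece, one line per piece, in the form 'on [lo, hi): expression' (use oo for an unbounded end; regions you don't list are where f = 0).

on [0, 1/4): t**(-1/4)
on [1/4, 1): exp(-sqrt(t))/sqrt(t)
on [1, 9/4): exp(-sqrt(t)/2)/sqrt(t)

undo the power substitution: 1/sqrt(t) on [0, 1/2); exp(-t)/t on [1/2, 1); exp(-t/2)/t on [1, 3/2)
back out the shared t-power: sqrt(t) on [0, 1/2); exp(-t) on [1/2, 1); exp(-t/2) on [1, 3/2)
summing 3 kernel integrals split by 1/4, 1 yields ℳ[f](s)
∫ over [0, 1/4) of t**(-1/4)·t^(s-1) joins the sum
segment 1/4 to 1 holds exp(-sqrt(t))/sqrt(t); add its integral
∫ exp(-sqrt(t)/2)/sqrt(t)·t^(s-1) over [1, 9/4)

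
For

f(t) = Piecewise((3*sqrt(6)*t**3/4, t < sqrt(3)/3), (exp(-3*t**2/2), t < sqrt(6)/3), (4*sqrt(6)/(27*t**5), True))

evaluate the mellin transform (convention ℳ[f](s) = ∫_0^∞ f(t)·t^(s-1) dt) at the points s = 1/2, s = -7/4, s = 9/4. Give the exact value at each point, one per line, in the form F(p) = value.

F(1/2) = 3**(3/4)*(-63*2**(1/4)*uppergamma(1/4, 1) + 9*sqrt(2) + 28*2**(1/4) + 63*2**(1/4)*uppergamma(1/4, 1/2))/378
F(-7/4) = 3**(7/8)*(-135*2**(1/8)*uppergamma(-7/8, 1) + 40*2**(1/8) + 135*2**(1/8)*uppergamma(-7/8, 1/2) + 108*sqrt(2))/540
F(9/4) = 3**(7/8)*(-231*2**(1/8)*uppergamma(9/8, 1) + 11*sqrt(2) + 231*2**(1/8)*uppergamma(9/8, 1/2) + 168*2**(1/8))/2079

strip the power substitution: 3*sqrt(6)*t**(3/2)/4 on [0, 1/3); exp(-3*t/2) on [1/3, 2/3); 4*sqrt(6)/(27*t**(5/2)) on [2/3, ∞)
undo the common scale on t: 3*sqrt(3)*t**(3/2) on [0, 1/6); exp(-3*t) on [1/6, 1/3); sqrt(3)/(27*t**(5/2)) on [1/3, ∞)
reversing the common scale on t: t**(3/2) on [0, 1/2); exp(-t) on [1/2, 1); t**(-5/2) on [1, ∞)
along the cuts sqrt(3)/3, sqrt(6)/3, ℳ[f](s) splits into 3 integrals
segment [0, sqrt(3)/3) carries 3*sqrt(6)*t**3/4; integrate it
on [sqrt(3)/3, sqrt(6)/3): add ∫ exp(-3*t**2/2)·t^(s-1) dt
segment [sqrt(6)/3, ∞) carries 4*sqrt(6)/(27*t**5); integrate it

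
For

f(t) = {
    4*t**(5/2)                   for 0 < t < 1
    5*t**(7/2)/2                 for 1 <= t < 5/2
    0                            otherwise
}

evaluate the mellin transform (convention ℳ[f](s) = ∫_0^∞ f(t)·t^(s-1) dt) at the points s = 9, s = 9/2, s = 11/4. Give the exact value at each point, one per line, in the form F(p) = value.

treat the 2 regions marked off by 1 separately and sum
the [0, 1) slice contributes ∫ 4*t**(5/2)·t^(s-1) dt
over [1, 5/2), the kernel integral of 5*t**(7/2)/2 enters the sum

F(9) = 17/115 + 48828125*sqrt(10)/8192
F(9/2) = 13679299/28672
F(11/4) = 38/105 + 3125*2**(3/4)*5**(1/4)/64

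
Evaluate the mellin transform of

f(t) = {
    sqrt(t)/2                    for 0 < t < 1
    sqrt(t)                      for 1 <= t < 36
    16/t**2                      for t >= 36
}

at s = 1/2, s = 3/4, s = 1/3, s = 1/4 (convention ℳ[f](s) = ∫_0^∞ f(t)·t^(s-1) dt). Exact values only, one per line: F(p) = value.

F(1/2) = 5759/162
F(3/4) = -2/5 + 3896*sqrt(6)/135
F(1/3) = -3/5 + 973*6**(2/3)/135
F(1/4) = -2/3 + 4540*sqrt(6)/567

peel off the power substitution: t/2 on [0, 1); t on [1, 6); 16/t**4 on [6, ∞)
peel off the common scale on t: t on [0, 1/2); 2*t on [1/2, 3); t**(-4) on [3, ∞)
summing 3 kernel integrals split by 1, 36 yields ℳ[f](s)
segment [0, 1) carries sqrt(t)/2; integrate it
the [1, 36) slice contributes ∫ sqrt(t)·t^(s-1) dt
for t in [36, ∞): the term is ∫ 16/t**2·t^(s-1)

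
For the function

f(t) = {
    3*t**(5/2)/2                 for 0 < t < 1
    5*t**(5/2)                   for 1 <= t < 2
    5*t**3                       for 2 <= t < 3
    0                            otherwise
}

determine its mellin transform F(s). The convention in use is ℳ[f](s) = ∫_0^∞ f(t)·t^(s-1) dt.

f breaks at 1, 2 into 3 integrals to sum
[0, 1) adds the kernel integral of 3*t**(5/2)/2
segment 1 to 2 holds 5*t**(5/2); add its integral
∫ 5*t**3·t^(s-1) over [2, 3)

(-40*2**s*(2*s + 5) + 40*2**(s + 1/2)*(s + 3) + 135*3**s*(2*s + 5) - 7*s - 21)/((s + 3)*(2*s + 5))
  Re(s) > -5/2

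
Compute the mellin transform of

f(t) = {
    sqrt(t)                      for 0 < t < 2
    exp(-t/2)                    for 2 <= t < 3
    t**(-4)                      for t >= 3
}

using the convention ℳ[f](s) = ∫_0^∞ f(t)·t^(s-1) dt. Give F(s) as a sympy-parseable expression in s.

cuts at 2, 3: linearity sums the 3 kernel integrals
on [0, 2) integrate f = sqrt(t) against the kernel
on [2, 3): add ∫ exp(-t/2)·t^(s-1) dt
∫ t**(-4)·t^(s-1) over [3, ∞)

(2**s*(s - 4)*(2*s + 1)*uppergamma(s, 1) - 2**s*(s - 4)*(2*s + 1)*uppergamma(s, 3/2) + 2*2**(s + 1/2)*(s - 4) - 3**s*(2*s + 1)/81)/((s - 4)*(2*s + 1))
  -1/2 < Re(s) < 4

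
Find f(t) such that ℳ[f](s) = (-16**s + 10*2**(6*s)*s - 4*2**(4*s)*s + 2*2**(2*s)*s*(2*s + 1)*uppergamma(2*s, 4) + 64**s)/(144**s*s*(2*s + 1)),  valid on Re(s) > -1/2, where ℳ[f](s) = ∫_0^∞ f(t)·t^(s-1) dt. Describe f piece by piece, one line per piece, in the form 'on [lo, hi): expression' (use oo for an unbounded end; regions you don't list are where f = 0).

peel off the power substitution: 3*t on [0, 1/3); 6*t + 1 on [1/3, 2/3); exp(-6*t) on [2/3, ∞)
strip the common scale on t: t on [0, 1); 2*t + 1 on [1, 2); exp(-2*t) on [2, ∞)
the 3 pieces separated at 1/9, 4/9 each add one integral
on [0, 1/9): add ∫ 3*sqrt(t)·t^(s-1) dt
piece [1/9, 4/9): integrate (6*sqrt(t) + 1) against the kernel
the [4/9, ∞) slice contributes ∫ exp(-6*sqrt(t))·t^(s-1) dt

on [0, 1/9): 3*sqrt(t)
on [1/9, 4/9): 6*sqrt(t) + 1
on [4/9, oo): exp(-6*sqrt(t))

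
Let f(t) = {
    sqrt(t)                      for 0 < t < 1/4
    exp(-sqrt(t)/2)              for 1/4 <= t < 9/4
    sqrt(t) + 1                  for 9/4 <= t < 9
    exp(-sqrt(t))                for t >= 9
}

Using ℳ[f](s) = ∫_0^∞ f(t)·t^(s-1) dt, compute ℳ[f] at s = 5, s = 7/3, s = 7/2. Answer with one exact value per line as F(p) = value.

F(5) = -201383466759*exp(-3/4)/128 + 2477577947/56320 + 14561208*exp(-3) + 122145247909*exp(-1/4)/128
F(7/3) = 2**(1/3)*(-121856*2**(1/3)*uppergamma(14/3, 3/4) - 9234*3**(2/3) + 21 + 3808*2**(2/3)*uppergamma(14/3, 3) + 229392*6**(2/3) + 121856*2**(1/3)*uppergamma(14/3, 1/4))/3808
F(7/2) = -6243201*exp(-3/4)/16 + 27954*exp(-3) + 1009711/448 + 3786745*exp(-1/4)/16

reversing the power substitution: t on [0, 1/2); exp(-t/2) on [1/2, 3/2); t + 1 on [3/2, 3); …
f breaks at 1/4, 9/4, 9 into 4 integrals to sum
on [0, 1/4): add ∫ sqrt(t)·t^(s-1) dt
∫ exp(-sqrt(t)/2)·t^(s-1) over [1/4, 9/4)
on [9/4, 9) integrate f = (sqrt(t) + 1) against the kernel
for t in [9, ∞): the term is ∫ exp(-sqrt(t))·t^(s-1)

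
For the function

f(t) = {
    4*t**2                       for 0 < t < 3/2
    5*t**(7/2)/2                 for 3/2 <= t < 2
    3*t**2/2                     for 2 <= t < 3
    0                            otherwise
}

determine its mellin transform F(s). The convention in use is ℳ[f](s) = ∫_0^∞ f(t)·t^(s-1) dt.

slice at 3/2, 2, transform all 3 pieces, and sum them
piece [0, 3/2): integrate 4*t**2 against the kernel
segment [3/2, 2) carries 5*t**(7/2)/2; integrate it
for t in [2, 3): the term is ∫ 3*t**2/2·t^(s-1)

(-96*2**s*(2*s + 7) - 135*2**(1/2 - s)*3**(s + 1/2)*(s + 2) + 640*2**(s + 1/2)*(s + 2) + 216*3**s*(2*s + 7) + 144*3**s*(2*s + 7)/2**s)/(16*(s + 2)*(2*s + 7))
  Re(s) > -2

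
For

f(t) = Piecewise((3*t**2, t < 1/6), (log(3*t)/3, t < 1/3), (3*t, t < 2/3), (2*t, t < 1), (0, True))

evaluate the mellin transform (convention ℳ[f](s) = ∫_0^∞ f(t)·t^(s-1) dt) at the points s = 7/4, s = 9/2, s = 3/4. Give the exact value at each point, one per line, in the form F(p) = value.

strip the shared t-power: 3*t on [0, 1/6); log(3*t)/(3*t) on [1/6, 1/3); 3 on [1/3, 2/3); …
undo the common scale on t: t on [0, 1/2); log(t)/t on [1/2, 1); 3 on [1, 2); …
summing 4 kernel integrals split by 1/6, 1/3, 2/3 yields ℳ[f](s)
the [0, 1/6) slice contributes ∫ 3*t**2·t^(s-1) dt
segment [1/6, 1/3) carries log(3*t)/3; integrate it
over [1/3, 2/3), the kernel integral of 3*t enters the sum
on [2/3, 1) integrate f = 2*t against the kernel

F(7/4) = 6**(1/4)*(-22920*2**(3/4) + 3179 + 4620*log(2) + 47040*sqrt(2) + 105840*6**(3/4))/873180
F(9/2) = sqrt(6)*(-220480*sqrt(2) + 5148*log(2) + 4315123 + 32752512*sqrt(6))/540416448
F(3/4) = 6**(1/4)*(-2420*2**(3/4) + 924*log(2) + 1295 + 1584*sqrt(2) + 2376*6**(3/4))/12474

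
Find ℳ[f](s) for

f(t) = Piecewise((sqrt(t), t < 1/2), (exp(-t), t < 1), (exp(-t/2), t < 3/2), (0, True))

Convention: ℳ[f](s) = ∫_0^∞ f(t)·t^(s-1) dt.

(2**s*(2*s + 1)*uppergamma(s, 1/2) - 2**s*(2*s + 1)*uppergamma(s, 1) + 4**s*(2*s + 1)*uppergamma(s, 1/2) - 4**s*(2*s + 1)*uppergamma(s, 3/4) + sqrt(2))/(2**s*(2*s + 1))
  Re(s) > -1/2

along the cuts 1/2, 1, ℳ[f](s) splits into 3 integrals
segment 0 to 1/2 holds sqrt(t); add its integral
∫ over [1/2, 1) of exp(-t)·t^(s-1) joins the sum
on [1, 3/2) integrate f = exp(-t/2) against the kernel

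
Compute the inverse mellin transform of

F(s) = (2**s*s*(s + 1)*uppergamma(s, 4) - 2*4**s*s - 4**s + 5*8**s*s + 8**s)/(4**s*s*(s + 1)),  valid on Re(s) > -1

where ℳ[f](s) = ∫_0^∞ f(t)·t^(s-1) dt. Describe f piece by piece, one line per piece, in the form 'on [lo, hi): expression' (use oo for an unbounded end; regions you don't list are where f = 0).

breakpoints 1, 2: one integral from each of the 3 segments
between 0 and 1 the integrand is t·t^(s-1)
for t in [1, 2): the term is ∫ (2*t + 1)·t^(s-1)
segment [2, ∞) carries exp(-2*t); integrate it

on [0, 1): t
on [1, 2): 2*t + 1
on [2, oo): exp(-2*t)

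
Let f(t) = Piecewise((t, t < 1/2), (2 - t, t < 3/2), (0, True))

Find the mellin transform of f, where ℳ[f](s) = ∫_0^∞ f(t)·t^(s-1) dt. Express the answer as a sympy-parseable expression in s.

integrate the 2 segments split at 1/2, then add the results
the [0, 1/2) slice contributes ∫ t·t^(s-1) dt
segment [1/2, 3/2) carries (2 - t); integrate it

(3**s*s + 4*3**s - 2*s - 4)/(2*2**s*s*(s + 1))
  Re(s) > -1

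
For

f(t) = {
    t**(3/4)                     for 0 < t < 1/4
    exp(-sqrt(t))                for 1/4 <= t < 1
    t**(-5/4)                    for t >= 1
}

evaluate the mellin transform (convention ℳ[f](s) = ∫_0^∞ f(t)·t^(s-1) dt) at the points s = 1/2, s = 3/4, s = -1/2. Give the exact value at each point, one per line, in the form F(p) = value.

F(1/2) = -2*exp(-1) + sqrt(2)/10 + 2*exp(-1/2) + 4/3
F(3/4) = -2*exp(-1) - sqrt(pi)*erfc(1) + sqrt(pi)*erfc(sqrt(2)/2) + sqrt(2)*exp(-1/2) + 25/12
F(-1/2) = -2*expint(2, 1) + 4/7 + 4*expint(2, 1/2) + 2*sqrt(2)

strip the power substitution: t**(3/2) on [0, 1/2); exp(-t) on [1/2, 1); t**(-5/2) on [1, ∞)
along the cuts 1/4, 1, ℳ[f](s) splits into 3 integrals
on [0, 1/4): add ∫ t**(3/4)·t^(s-1) dt
on [1/4, 1): add ∫ exp(-sqrt(t))·t^(s-1) dt
∫ over [1, ∞) of t**(-5/4)·t^(s-1) joins the sum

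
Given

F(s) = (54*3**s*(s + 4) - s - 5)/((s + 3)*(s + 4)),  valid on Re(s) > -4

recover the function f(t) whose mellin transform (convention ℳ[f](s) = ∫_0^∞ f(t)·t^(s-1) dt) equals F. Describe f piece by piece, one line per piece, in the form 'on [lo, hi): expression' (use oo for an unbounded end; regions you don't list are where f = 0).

back out the shared t-power: t**(7/2) on [0, 1); 2*t**(5/2) on [1, 3)
invert the shared t-power to get t**(3/2) on [0, 1); 2*sqrt(t) on [1, 3)
treat the 2 regions marked off by 1 separately and sum
between 0 and 1 the integrand is t**4·t^(s-1)
∫ 2*t**3·t^(s-1) over [1, 3)

on [0, 1): t**4
on [1, 3): 2*t**3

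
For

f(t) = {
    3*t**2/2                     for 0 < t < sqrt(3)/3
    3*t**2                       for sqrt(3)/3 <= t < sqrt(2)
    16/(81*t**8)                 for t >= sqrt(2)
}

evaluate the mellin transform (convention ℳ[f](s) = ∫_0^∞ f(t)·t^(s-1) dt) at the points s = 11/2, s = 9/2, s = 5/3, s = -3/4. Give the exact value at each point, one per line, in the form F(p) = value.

F(11/2) = -3**(1/4)/405 + 1304*2**(3/4)/405
F(9/2) = 3**(3/4)*(-63 + 27320*6**(1/4))/22113
F(5/3) = 3**(1/6)*(-1539 + 18490*6**(5/6))/33858
F(-3/4) = -2*3**(3/8)/5 + 6806*2**(5/8)/2835

peel off the power substitution: 3*t/2 on [0, 1/3); 3*t on [1/3, 2); 16/(81*t**4) on [2, ∞)
back out the common scale on t: t on [0, 1/2); 2*t on [1/2, 3); t**(-4) on [3, ∞)
slice at sqrt(3)/3, sqrt(2), transform all 3 pieces, and sum them
[0, sqrt(3)/3) adds the kernel integral of 3*t**2/2
for t in [sqrt(3)/3, sqrt(2)): the term is ∫ 3*t**2·t^(s-1)
∫ over [sqrt(2), ∞) of 16/(81*t**8)·t^(s-1) joins the sum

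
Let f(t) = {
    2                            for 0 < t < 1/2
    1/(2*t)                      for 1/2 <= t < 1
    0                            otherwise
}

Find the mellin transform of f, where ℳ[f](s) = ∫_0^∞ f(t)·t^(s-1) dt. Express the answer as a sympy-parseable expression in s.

(2**s*s + 2*s - 4)/(2*2**s*s*(s - 1))
  Re(s) > 0

remove the shared t-power first: 2*t on [0, 1/2); 1/2 on [1/2, 1)
strip the common scale on t: t on [0, 1); 1/2 on [1, 2)
breakpoints 1/2: one integral from each of the 2 segments
[0, 1/2) adds the kernel integral of 2
between 1/2 and 1 the integrand is 1/(2*t)·t^(s-1)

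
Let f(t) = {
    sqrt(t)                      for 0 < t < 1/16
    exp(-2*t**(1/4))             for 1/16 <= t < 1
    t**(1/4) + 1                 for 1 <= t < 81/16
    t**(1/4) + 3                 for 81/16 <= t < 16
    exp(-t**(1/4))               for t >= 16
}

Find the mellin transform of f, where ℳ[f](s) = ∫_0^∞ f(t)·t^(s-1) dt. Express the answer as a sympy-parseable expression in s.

(40*2**(8*s)*s*(2*s + 1) + 6*2**(8*s)*(2*s + 1) + 8*2**(4*s)*s*(2*s + 1)*(4*s + 1)*uppergamma(4*s, 2) - 16*2**(4*s)*s*(2*s + 1) - 2*2**(4*s)*(2*s + 1) - 16*81**s*s*(2*s + 1) - 4*81**s*(2*s + 1) + 8*s*(2*s + 1)*(4*s + 1)*uppergamma(4*s, 1) - 8*s*(2*s + 1)*(4*s + 1)*uppergamma(4*s, 2) + s*(4*s + 1))/(2*2**(4*s)*s*(2*s + 1)*(4*s + 1))
  Re(s) > -1/2

strip the power substitution: t on [0, 1/4); exp(-2*sqrt(t)) on [1/4, 1); sqrt(t) + 1 on [1, 9/4); …
invert the power substitution to get t**2 on [0, 1/2); exp(-2*t) on [1/2, 1); t + 1 on [1, 3/2); …
integrate the 5 segments split at 1/16, 1, 81/16, 16, then add the results
the [0, 1/16) slice contributes ∫ sqrt(t)·t^(s-1) dt
segment 1/16 to 1 holds exp(-2*t**(1/4)); add its integral
the [1, 81/16) slice contributes ∫ (t**(1/4) + 1)·t^(s-1) dt
segment 81/16 to 16 holds (t**(1/4) + 3); add its integral
over [16, ∞), the kernel integral of exp(-t**(1/4)) enters the sum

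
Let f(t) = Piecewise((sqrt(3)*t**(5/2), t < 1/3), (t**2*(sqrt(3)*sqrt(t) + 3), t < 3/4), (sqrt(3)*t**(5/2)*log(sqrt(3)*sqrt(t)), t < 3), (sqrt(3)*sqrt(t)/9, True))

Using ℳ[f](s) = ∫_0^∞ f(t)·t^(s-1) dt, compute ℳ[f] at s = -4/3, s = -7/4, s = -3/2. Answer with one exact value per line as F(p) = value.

peel off the shared t-power: sqrt(3)*sqrt(t) on [0, 1/3); sqrt(3)*sqrt(t) + 3 on [1/3, 3/4); sqrt(3)*sqrt(t)*log(sqrt(3)*sqrt(t)) on [3/4, 3); …
the common scale on t comes off first: sqrt(t) on [0, 1); sqrt(t) + 3 on [1, 9/4); sqrt(t)*log(sqrt(t)) on [9/4, 9); …
the power substitution comes off first: t on [0, 1); t + 3 on [1, 3/2); t*log(t) on [3/2, 3); …
linearity at 1/3, 3/4, 3 turns ℳ[f](s) into 4 summed integrals
between 0 and 1/3 the integrand is sqrt(3)*t**(5/2)·t^(s-1)
the [1/3, 3/4) slice contributes ∫ t**2*(sqrt(3)*sqrt(t) + 3)·t^(s-1) dt
between 3/4 and 3 the integrand is sqrt(3)*t**(5/2)*log(sqrt(3)*sqrt(t))·t^(s-1)
over [3, ∞), the kernel integral of sqrt(3)*sqrt(t)/9 enters the sum

F(-4/3) = -2332*3**(2/3)/2205 - 3*3**(1/3)/2 - 9*6**(2/3)*log(3)/28 + 9*6**(2/3)*log(2)/28 + 621*6**(2/3)/392 + 18*3**(2/3)*log(3)/7
F(-7/4) = 3**(1/4)*(-540*sqrt(3) - 356 + log(2**(135*sqrt(2))*3**(540 - 135*sqrt(2))) + 1035*sqrt(2))/135
F(-3/2) = sqrt(3)*(162*log(2) + 143 + 486*log(3))/216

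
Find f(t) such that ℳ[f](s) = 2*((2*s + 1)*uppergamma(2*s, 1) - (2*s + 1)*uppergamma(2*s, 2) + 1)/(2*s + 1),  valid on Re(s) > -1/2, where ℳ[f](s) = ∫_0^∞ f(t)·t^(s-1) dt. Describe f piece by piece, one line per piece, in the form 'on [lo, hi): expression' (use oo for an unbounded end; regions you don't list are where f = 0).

invert the power substitution to get t on [0, 1); exp(-t) on [1, 2)
split f at 1: ℳ[f](s) collects 2 kernel integrals
[0, 1) adds the kernel integral of sqrt(t)
on [1, 4): add ∫ exp(-sqrt(t))·t^(s-1) dt

on [0, 1): sqrt(t)
on [1, 4): exp(-sqrt(t))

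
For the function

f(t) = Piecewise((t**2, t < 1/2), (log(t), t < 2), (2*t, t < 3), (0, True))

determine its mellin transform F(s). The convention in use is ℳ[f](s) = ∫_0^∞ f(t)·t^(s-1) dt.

cuts at 1/2, 2: linearity sums the 3 kernel integrals
[0, 1/2) adds the kernel integral of t**2
piece [1/2, 2): integrate log(t) against the kernel
piece [2, 3): integrate 2*t against the kernel

(-16*2**(2*s)*s**2*(s + 2) + 4*2**(2*s)*s*(s + 1)*(s + 2)*log(2) - 4*2**(2*s)*(s + 1)*(s + 2) + 24*6**s*s**2*(s + 2) + s**2*(s + 1) + 4*s*(s + 1)*(s + 2)*log(2) + 4*(s + 1)*(s + 2))/(4*2**s*s**2*(s + 1)*(s + 2))
  Re(s) > -2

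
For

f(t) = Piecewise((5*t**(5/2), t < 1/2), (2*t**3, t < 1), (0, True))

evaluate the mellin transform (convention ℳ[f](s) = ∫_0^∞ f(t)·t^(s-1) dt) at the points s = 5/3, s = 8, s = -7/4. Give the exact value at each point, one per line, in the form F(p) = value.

F(5/3) = -3*2**(1/3)/224 + 3*2**(5/6)/80 + 3/7
F(8) = 5*sqrt(2)/21504 + 2047/11264
F(-7/4) = -2*2**(3/4)/5 + 8/5 + 10*2**(1/4)/3

slice at 1/2, transform all 2 pieces, and sum them
for t in [0, 1/2): the term is ∫ 5*t**(5/2)·t^(s-1)
segment [1/2, 1) carries 2*t**3; integrate it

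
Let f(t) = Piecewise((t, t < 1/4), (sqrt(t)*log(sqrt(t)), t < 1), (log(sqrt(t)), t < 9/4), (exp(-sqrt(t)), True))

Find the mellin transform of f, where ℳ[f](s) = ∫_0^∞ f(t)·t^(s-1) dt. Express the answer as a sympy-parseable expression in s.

back out the power substitution: t**2 on [0, 1/2); t*log(t) on [1/2, 1); log(t) on [1, 3/2); …
summing 4 kernel integrals split by 1/4, 1, 9/4 yields ℳ[f](s)
piece [0, 1/4): integrate t against the kernel
on [1/4, 1) integrate f = sqrt(t)*log(sqrt(t)) against the kernel
piece [1, 9/4): integrate log(sqrt(t)) against the kernel
∫ over [9/4, ∞) of exp(-sqrt(t))·t^(s-1) joins the sum

(8*2**(2*s)*s**2*(s + 1)*(4*s**2 + 4*s + 1)*uppergamma(2*s, 3/2) - 8*2**(2*s)*s**2*(s + 1) + 2*2**(2*s)*(s + 1)*(4*s**2 + 4*s + 1) + 9**s*s*(s + 1)*(-4*log(2) + 4*log(3))*(4*s**2 + 4*s + 1) - 2*9**s*(s + 1)*(4*s**2 + 4*s + 1) + 8*s**3*(s + 1)*log(2) + 4*s**2*(s + 1)*log(2) + 4*s**2*(s + 1) + s**2*(4*s**2 + 4*s + 1))/(4*2**(2*s)*s**2*(s + 1)*(4*s**2 + 4*s + 1))
  Re(s) > -1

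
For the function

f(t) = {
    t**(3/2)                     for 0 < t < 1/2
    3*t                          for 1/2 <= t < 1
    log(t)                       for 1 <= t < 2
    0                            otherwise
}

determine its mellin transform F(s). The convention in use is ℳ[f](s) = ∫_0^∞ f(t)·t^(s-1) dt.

f breaks at 1/2, 1 into 3 integrals to sum
∫ t**(3/2)·t^(s-1) over [0, 1/2)
piece [1/2, 1): integrate 3*t against the kernel
piece [1, 2): integrate log(t) against the kernel

(-2*2**(2*s)*(s + 1)*(2*s + 3) + 6*2**s*s**2*(2*s + 3) + 2*2**s*(s + 1)*(2*s + 3) + 4**s*s*(s + 1)*(2*s + 3)*log(4) + sqrt(2)*s**2*(s + 1) - 3*s**2*(2*s + 3))/(2*2**s*s**2*(s + 1)*(2*s + 3))
  Re(s) > -3/2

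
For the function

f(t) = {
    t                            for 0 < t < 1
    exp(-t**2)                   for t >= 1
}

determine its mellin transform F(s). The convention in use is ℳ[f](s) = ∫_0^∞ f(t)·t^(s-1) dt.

back out the power substitution: sqrt(t) on [0, 1); exp(-t) on [1, ∞)
slice at 1, transform all 2 pieces, and sum them
segment 0 to 1 holds t; add its integral
∫ over [1, ∞) of exp(-t**2)·t^(s-1) joins the sum

((s + 1)*uppergamma(s/2, 1) + 2)/(2*(s + 1))
  Re(s) > -1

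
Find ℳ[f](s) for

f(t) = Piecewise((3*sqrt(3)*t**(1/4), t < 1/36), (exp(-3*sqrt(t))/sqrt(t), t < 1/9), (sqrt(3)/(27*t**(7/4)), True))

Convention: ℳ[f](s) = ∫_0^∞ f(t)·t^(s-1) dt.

reversing the power substitution: 3*sqrt(3)*sqrt(t) on [0, 1/6); exp(-3*t)/t on [1/6, 1/3); sqrt(3)/(27*t**(7/2)) on [1/3, ∞)
strip the shared t-power: 3*sqrt(3)*t**(3/2) on [0, 1/6); exp(-3*t) on [1/6, 1/3); sqrt(3)/(27*t**(5/2)) on [1/3, ∞)
invert the common scale on t to get t**(3/2) on [0, 1/2); exp(-t) on [1/2, 1); t**(-5/2) on [1, ∞)
split f at 1/36, 1/9: ℳ[f](s) collects 3 kernel integrals
the [0, 1/36) slice contributes ∫ 3*sqrt(3)*t**(1/4)·t^(s-1) dt
∫ exp(-3*sqrt(t))/sqrt(t)·t^(s-1) over [1/36, 1/9)
the [1/9, ∞) slice contributes ∫ sqrt(3)/(27*t**(7/4))·t^(s-1) dt

6**(1 - 2*s)*(2**(2*s + 1)*(-4*s - 1) + 4**s*(4*s - 7)*(4*s + 1)*uppergamma(2*s - 1, 1/2) - 4**s*(4*s - 7)*(4*s + 1)*uppergamma(2*s - 1, 1) + sqrt(2)*(4*s - 7))/((4*s - 7)*(4*s + 1))
  -1/4 < Re(s) < 7/4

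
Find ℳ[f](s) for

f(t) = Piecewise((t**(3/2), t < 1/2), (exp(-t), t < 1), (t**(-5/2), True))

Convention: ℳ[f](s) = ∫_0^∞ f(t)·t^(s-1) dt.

(2*2**s*(2*s - 5)*(2*s + 3)*uppergamma(s, 1/2) - 2*2**s*(2*s - 5)*(2*s + 3)*uppergamma(s, 1) - 4*2**s*(2*s + 3) + sqrt(2)*(2*s - 5))/(2*2**s*(2*s - 5)*(2*s + 3))
  -3/2 < Re(s) < 5/2

linearity at 1/2, 1 turns ℳ[f](s) into 3 summed integrals
∫ t**(3/2)·t^(s-1) over [0, 1/2)
between 1/2 and 1 the integrand is exp(-t)·t^(s-1)
over [1, ∞), the kernel integral of t**(-5/2) enters the sum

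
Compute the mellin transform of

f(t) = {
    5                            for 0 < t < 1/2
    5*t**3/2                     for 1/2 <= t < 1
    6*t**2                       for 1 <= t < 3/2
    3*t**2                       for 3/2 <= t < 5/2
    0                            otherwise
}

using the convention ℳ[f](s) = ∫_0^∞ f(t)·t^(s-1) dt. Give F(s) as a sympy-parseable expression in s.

(40*2**s*s*(s + 2) - 96*2**s*s*(s + 3) + 108*3**s*s*(s + 3) + 300*5**s*s*(s + 3) - 5*s*(s + 2) + 80*(s + 2)*(s + 3))/(16*2**s*s*(s + 2)*(s + 3))
  Re(s) > 0

integrate the 4 segments split at 1/2, 1, 3/2, then add the results
segment 0 to 1/2 holds 5; add its integral
segment [1/2, 1) carries 5*t**3/2; integrate it
on [1, 3/2): add ∫ 6*t**2·t^(s-1) dt
∫ over [3/2, 5/2) of 3*t**2·t^(s-1) joins the sum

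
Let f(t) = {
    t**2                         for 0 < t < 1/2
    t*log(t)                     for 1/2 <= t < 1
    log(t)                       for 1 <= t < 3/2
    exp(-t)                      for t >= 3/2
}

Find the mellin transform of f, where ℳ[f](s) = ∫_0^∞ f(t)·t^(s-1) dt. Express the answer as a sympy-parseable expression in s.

(4*2**s*s**2*(s + 2)*(s**2 + 2*s + 1)*uppergamma(s, 3/2) - 4*2**s*s**2*(s + 2) + 4*2**s*(s + 2)*(s**2 + 2*s + 1) + 3**s*s*(s + 2)*(-4*log(2) + 4*log(3))*(s**2 + 2*s + 1) - 4*3**s*(s + 2)*(s**2 + 2*s + 1) + s**3*(s + 2)*log(4) + s**2*(s + 2)*log(4) + 2*s**2*(s + 2) + s**2*(s**2 + 2*s + 1))/(4*2**s*s**2*(s + 2)*(s**2 + 2*s + 1))
  Re(s) > -2

cuts at 1/2, 1, 3/2: linearity sums the 4 kernel integrals
∫ over [0, 1/2) of t**2·t^(s-1) joins the sum
on [1/2, 1) integrate f = t*log(t) against the kernel
for t in [1, 3/2): the term is ∫ log(t)·t^(s-1)
the [3/2, ∞) slice contributes ∫ exp(-t)·t^(s-1) dt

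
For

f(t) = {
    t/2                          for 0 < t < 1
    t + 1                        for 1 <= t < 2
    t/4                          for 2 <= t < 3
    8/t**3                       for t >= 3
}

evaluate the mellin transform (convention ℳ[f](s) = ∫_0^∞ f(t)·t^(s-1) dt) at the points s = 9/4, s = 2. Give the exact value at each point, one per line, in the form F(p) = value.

F(9/4) = -70/117 + 424*2**(1/4)/117 + 659*3**(1/4)/117
F(2) = 33/4

remove the common scale on t first: t on [0, 1/2); 2*t + 1 on [1/2, 1); t/2 on [1, 3/2); …
integrate the 4 segments split at 1, 2, 3, then add the results
[0, 1) adds the kernel integral of t/2
between 1 and 2 the integrand is (t + 1)·t^(s-1)
segment 2 to 3 holds t/4; add its integral
piece [3, ∞): integrate 8/t**3 against the kernel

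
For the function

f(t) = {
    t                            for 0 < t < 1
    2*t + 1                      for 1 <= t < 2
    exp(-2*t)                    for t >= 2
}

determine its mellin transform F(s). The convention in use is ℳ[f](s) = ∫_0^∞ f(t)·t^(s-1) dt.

decompose at 1, 2; ℳ[f](s) sums the 3 pieces' integrals
between 0 and 1 the integrand is t·t^(s-1)
between 1 and 2 the integrand is (2*t + 1)·t^(s-1)
∫ over [2, ∞) of exp(-2*t)·t^(s-1) joins the sum

(2**s*s*(s + 1)*uppergamma(s, 4) - 2*4**s*s - 4**s + 5*8**s*s + 8**s)/(4**s*s*(s + 1))
  Re(s) > -1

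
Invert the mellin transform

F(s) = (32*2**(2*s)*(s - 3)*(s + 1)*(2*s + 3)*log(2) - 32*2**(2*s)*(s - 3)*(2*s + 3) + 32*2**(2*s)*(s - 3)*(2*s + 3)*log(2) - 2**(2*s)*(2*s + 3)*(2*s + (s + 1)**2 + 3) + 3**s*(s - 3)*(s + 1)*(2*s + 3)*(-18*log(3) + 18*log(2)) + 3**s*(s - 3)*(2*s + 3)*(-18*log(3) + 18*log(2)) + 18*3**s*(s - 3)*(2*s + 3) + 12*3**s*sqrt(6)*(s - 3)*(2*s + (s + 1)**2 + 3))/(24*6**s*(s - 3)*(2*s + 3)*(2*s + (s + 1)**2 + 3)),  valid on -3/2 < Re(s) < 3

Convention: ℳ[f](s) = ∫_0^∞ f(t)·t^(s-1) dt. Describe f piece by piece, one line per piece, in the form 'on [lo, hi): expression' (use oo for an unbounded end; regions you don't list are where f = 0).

strip the shared t-power: sqrt(3)*sqrt(t) on [0, 1/2); 3*t*log(3*t) on [1/2, 2/3); 1/(81*t**4) on [2/3, ∞)
undo the common scale on t: sqrt(t) on [0, 3/2); t*log(t) on [3/2, 2); t**(-4) on [2, ∞)
along the cuts 1/2, 2/3, ℳ[f](s) splits into 3 integrals
[0, 1/2) adds the kernel integral of sqrt(3)*t**(3/2)
between 1/2 and 2/3 the integrand is 3*t**2*log(3*t)·t^(s-1)
∫ over [2/3, ∞) of 1/(81*t**3)·t^(s-1) joins the sum

on [0, 1/2): sqrt(3)*t**(3/2)
on [1/2, 2/3): 3*t**2*log(3*t)
on [2/3, oo): 1/(81*t**3)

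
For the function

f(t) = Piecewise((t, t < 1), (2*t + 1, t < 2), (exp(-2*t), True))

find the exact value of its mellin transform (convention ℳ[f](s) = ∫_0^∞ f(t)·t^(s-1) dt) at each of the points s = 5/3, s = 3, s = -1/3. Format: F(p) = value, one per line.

linearity at 1, 2 turns ℳ[f](s) into 3 summed integrals
on [0, 1): add ∫ t·t^(s-1) dt
between 1 and 2 the integrand is (2*t + 1)·t^(s-1)
on [2, ∞) integrate f = exp(-2*t) against the kernel

F(5/3) = -39/40 + 2**(1/3)*uppergamma(5/3, 4)/4 + 21*2**(2/3)/5
F(3) = 13*exp(-4)/4 + 121/12
F(-1/3) = 2**(1/3)*uppergamma(-1/3, 4) + 3/2 + 3*2**(2/3)/2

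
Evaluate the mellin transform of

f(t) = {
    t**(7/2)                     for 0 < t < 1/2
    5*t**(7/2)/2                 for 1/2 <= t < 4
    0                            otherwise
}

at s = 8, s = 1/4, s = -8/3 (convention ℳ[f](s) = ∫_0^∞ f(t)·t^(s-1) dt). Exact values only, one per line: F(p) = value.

along the cuts 1/2, ℳ[f](s) splits into 2 integrals
the [0, 1/2) slice contributes ∫ t**(7/2)·t^(s-1) dt
piece [1/2, 4): integrate 5*t**(7/2)/2 against the kernel

F(8) = 41943040/23 - 3*sqrt(2)/94208
F(1/4) = -2**(1/4)/40 + 256*sqrt(2)/3
F(-8/3) = -9*2**(1/6)/10 + 6*2**(2/3)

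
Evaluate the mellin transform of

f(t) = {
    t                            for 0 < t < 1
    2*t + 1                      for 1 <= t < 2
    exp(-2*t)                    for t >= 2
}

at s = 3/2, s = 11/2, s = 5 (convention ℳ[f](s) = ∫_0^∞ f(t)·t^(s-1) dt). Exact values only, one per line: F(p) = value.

F(3/2) = -16/15 + sqrt(2)*sqrt(pi)*erfc(2)/8 + sqrt(2)*exp(-4)/2 + 68*sqrt(2)/15
F(11/2) = (sqrt(2)*(135135*sqrt(pi)*exp(4)*erfc(2) + 9266972)/292864 + (-98304 + 7471104*sqrt(2))*exp(4)/292864)*exp(-4)
F(5) = 103*exp(-4)/4 + 821/30

decompose at 1, 2; ℳ[f](s) sums the 3 pieces' integrals
piece [0, 1): integrate t against the kernel
on [1, 2) integrate f = (2*t + 1) against the kernel
piece [2, ∞): integrate exp(-2*t) against the kernel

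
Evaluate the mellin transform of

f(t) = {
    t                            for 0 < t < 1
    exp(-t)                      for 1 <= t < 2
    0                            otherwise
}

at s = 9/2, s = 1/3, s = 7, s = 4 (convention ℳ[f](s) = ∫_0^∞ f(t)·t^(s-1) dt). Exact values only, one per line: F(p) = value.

F(9/2) = (-9262*sqrt(2) + (-1155*sqrt(pi)*erfc(sqrt(2)) + 32 + 1155*sqrt(pi)*erfc(1))*exp(2) + 4642*E)*exp(-2)/176
F(1/3) = -uppergamma(1/3, 2) + uppergamma(1/3, 1) + 3/4
F(7) = -5296*exp(-2) + 1/8 + 1957*exp(-1)
F(4) = -38*exp(-2) + 1/5 + 16*exp(-1)

cuts at 1: linearity sums the 2 kernel integrals
between 0 and 1 the integrand is t·t^(s-1)
over [1, 2), the kernel integral of exp(-t) enters the sum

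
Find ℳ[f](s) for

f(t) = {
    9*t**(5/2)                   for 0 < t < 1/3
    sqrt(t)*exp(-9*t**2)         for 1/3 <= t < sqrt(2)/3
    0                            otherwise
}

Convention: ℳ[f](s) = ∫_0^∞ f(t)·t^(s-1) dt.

invert the shared t-power to get 9*t**2 on [0, 1/3); exp(-9*t**2) on [1/3, sqrt(2)/3)
strip the common scale on t: t**2 on [0, 1); exp(-t**2) on [1, sqrt(2))
back out the power substitution: t on [0, 1); exp(-t) on [1, 2)
breakpoints 1/3: one integral from each of the 2 segments
between 0 and 1/3 the integrand is 9*t**(5/2)·t^(s-1)
the [1/3, sqrt(2)/3) slice contributes ∫ sqrt(t)*exp(-9*t**2)·t^(s-1) dt

3**(1/2 - s)*((2*s + 5)*uppergamma(s/2 + 1/4, 1) - (2*s + 5)*uppergamma(s/2 + 1/4, 2) + 4)/(6*(2*s + 5))
  Re(s) > -5/2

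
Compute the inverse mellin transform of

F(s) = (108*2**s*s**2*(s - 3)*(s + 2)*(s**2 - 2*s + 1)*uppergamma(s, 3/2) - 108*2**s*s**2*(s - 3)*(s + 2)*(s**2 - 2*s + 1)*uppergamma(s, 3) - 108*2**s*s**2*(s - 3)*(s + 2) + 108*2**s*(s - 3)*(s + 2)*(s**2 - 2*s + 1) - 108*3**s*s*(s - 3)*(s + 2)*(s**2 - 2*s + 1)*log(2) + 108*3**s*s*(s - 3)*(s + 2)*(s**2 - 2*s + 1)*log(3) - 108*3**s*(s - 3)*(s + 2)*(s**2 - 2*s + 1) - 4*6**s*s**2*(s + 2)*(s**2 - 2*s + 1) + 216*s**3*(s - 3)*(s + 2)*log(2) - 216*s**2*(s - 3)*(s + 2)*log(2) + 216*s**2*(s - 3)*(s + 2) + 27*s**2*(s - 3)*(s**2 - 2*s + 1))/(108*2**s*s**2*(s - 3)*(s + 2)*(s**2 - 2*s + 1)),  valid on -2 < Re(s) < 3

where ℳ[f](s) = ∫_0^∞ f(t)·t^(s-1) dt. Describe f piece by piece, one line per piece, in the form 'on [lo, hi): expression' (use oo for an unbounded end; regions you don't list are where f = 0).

on [0, 1/2): t**2
on [1/2, 1): log(t)/t
on [1, 3/2): log(t)
on [3/2, 3): exp(-t)
on [3, oo): t**(-3)

f breaks at 1/2, 1, 3/2, 3 into 5 integrals to sum
for t in [0, 1/2): the term is ∫ t**2·t^(s-1)
∫ over [1/2, 1) of log(t)/t·t^(s-1) joins the sum
∫ over [1, 3/2) of log(t)·t^(s-1) joins the sum
on [3/2, 3) integrate f = exp(-t) against the kernel
between 3 and ∞ the integrand is t**(-3)·t^(s-1)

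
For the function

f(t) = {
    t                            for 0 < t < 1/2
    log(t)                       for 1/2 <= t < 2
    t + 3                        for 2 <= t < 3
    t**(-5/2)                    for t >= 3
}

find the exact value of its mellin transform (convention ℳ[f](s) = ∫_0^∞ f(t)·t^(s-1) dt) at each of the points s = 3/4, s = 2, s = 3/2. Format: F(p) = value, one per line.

F(3/4) = 2**(1/4)*(-436*sqrt(2) + 2*2**(3/4)*3**(1/4) + 65 + log(2**(42 + 84*sqrt(2))) + 180*6**(3/4))/63
F(2) = 2*sqrt(3)/3 + 17*log(2)/8 + 207/16
F(3/2) = sqrt(2)*(-1139 + 30*sqrt(2) + 270*log(2) + 864*sqrt(6))/180

slice at 1/2, 2, 3, transform all 4 pieces, and sum them
[0, 1/2) adds the kernel integral of t
segment 1/2 to 2 holds log(t); add its integral
the [2, 3) slice contributes ∫ (t + 3)·t^(s-1) dt
on [3, ∞) integrate f = t**(-5/2) against the kernel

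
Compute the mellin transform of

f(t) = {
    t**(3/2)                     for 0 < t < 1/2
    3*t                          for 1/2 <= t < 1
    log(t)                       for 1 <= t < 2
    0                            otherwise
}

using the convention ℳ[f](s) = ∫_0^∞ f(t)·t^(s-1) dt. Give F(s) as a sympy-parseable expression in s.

(-2*2**(2*s)*(s + 1)*(2*s + 3) + 6*2**s*s**2*(2*s + 3) + 2*2**s*(s + 1)*(2*s + 3) + 4**s*s*(s + 1)*(2*s + 3)*log(4) + sqrt(2)*s**2*(s + 1) - 3*s**2*(2*s + 3))/(2*2**s*s**2*(s + 1)*(2*s + 3))
  Re(s) > -3/2

summing 3 kernel integrals split by 1/2, 1 yields ℳ[f](s)
piece [0, 1/2): integrate t**(3/2) against the kernel
the [1/2, 1) slice contributes ∫ 3*t·t^(s-1) dt
∫ over [1, 2) of log(t)·t^(s-1) joins the sum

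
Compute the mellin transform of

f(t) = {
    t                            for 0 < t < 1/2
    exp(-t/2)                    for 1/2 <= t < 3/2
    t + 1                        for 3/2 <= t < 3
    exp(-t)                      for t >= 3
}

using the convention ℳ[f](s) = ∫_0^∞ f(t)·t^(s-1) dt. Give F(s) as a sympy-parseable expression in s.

(2*2**s*s*(s + 1)*uppergamma(s, 3) - 5*3**s*s - 2*3**s + 2*4**s*s*(s + 1)*uppergamma(s, 1/4) - 2*4**s*s*(s + 1)*uppergamma(s, 3/4) + 8*6**s*s + 2*6**s + s)/(2*2**s*s*(s + 1))
  Re(s) > -1

summing 4 kernel integrals split by 1/2, 3/2, 3 yields ℳ[f](s)
between 0 and 1/2 the integrand is t·t^(s-1)
∫ exp(-t/2)·t^(s-1) over [1/2, 3/2)
for t in [3/2, 3): the term is ∫ (t + 1)·t^(s-1)
between 3 and ∞ the integrand is exp(-t)·t^(s-1)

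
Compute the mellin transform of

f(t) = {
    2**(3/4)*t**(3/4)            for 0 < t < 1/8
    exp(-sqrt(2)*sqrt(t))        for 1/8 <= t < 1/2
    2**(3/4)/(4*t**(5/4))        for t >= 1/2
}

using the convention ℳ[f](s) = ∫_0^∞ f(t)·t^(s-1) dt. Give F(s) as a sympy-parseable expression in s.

(2*2**(2*s)*(4*s - 5)*(4*s + 3)*uppergamma(2*s, 1/2) - 2*2**(2*s)*(4*s - 5)*(4*s + 3)*uppergamma(2*s, 1) - 4*2**(2*s)*(4*s + 3) + sqrt(2)*(4*s - 5))/(8**s*(4*s - 5)*(4*s + 3))
  -3/4 < Re(s) < 5/4

the common scale on t comes off first: t**(3/4) on [0, 1/4); exp(-sqrt(t)) on [1/4, 1); t**(-5/4) on [1, ∞)
the power substitution comes off first: t**(3/2) on [0, 1/2); exp(-t) on [1/2, 1); t**(-5/2) on [1, ∞)
split f at 1/8, 1/2: ℳ[f](s) collects 3 kernel integrals
segment 0 to 1/8 holds 2**(3/4)*t**(3/4); add its integral
the [1/8, 1/2) slice contributes ∫ exp(-sqrt(2)*sqrt(t))·t^(s-1) dt
∫ 2**(3/4)/(4*t**(5/4))·t^(s-1) over [1/2, ∞)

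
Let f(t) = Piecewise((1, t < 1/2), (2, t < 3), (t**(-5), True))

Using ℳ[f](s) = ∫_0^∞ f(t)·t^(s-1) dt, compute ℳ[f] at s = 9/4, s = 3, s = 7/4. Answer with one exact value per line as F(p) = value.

F(9/4) = 2**(3/4)*(-33 + 2380*6**(1/4))/594
F(3) = 1297/72
F(7/4) = 2**(1/4)*(-1053 + 12650*6**(3/4))/7371

back out the shared t-power: t on [0, 1/2); 2*t on [1/2, 3); t**(-4) on [3, ∞)
slice at 1/2, 3, transform all 3 pieces, and sum them
∫ 1·t^(s-1) over [0, 1/2)
∫ 2·t^(s-1) over [1/2, 3)
on [3, ∞) integrate f = t**(-5) against the kernel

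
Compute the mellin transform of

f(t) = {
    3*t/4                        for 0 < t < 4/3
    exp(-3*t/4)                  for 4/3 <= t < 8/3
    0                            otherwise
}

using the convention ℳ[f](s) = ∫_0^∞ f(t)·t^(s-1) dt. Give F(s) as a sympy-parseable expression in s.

(4/3)**s*((s + 1)*uppergamma(s, 1) - (s + 1)*uppergamma(s, 2) + 1)/(s + 1)
  Re(s) > -1

peel off the common scale on t: t/2 on [0, 2); exp(-t/2) on [2, 4)
remove the common scale on t first: t on [0, 1); exp(-t) on [1, 2)
along the cuts 4/3, ℳ[f](s) splits into 2 integrals
over [0, 4/3), the kernel integral of 3*t/4 enters the sum
on [4/3, 8/3) integrate f = exp(-3*t/4) against the kernel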